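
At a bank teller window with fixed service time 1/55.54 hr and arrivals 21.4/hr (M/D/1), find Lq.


ρ = 21.4/55.54 = 0.3853
M/D/1: Lq = ρ²/(2(1−ρ)) = 0.1485/(2·0.6147) = 0.12076

Final: 0.12076


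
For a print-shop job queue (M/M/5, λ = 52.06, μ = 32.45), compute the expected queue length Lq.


a = λ/μ = 1.6043; ρ = a/5 = 0.3209
P₀ = 0.200567
Lq = P₀·a^c·ρ / (c!·(1−ρ)²) = 0.200567·10.62790·0.3209/(120·0.46123)
= 0.01236

Final: 0.01236


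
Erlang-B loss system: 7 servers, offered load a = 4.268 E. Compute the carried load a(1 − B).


B(7,4.268) = 0.077000 (Erlang-B)
Carried load = a(1 − B) = 4.268·(1 − 0.077000) = 4.268·0.923000 = 3.9394 E

Final: 3.9394 Erlangs


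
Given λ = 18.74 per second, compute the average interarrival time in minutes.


Mean interarrival time = 1/λ = 1/18.74 second = 0.05336 second
In minutes: 0.05336 × 0.0166667 = 0.0008894 min

Final: 0.0008894 min


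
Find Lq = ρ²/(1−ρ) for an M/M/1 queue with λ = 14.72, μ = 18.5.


ρ = 14.72/18.5 = 0.7957
Lq = ρ²/(1−ρ) = 0.6331/0.2043 = 3.0985

Final: 3.0985


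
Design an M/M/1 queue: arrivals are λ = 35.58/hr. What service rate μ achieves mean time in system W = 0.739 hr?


W = 1/(μ−λ) ⇒ μ − λ = 1/W = 1/0.739 = 1.3532
μ = λ + 1/W = 35.58 + 1.3532 = 36.9332 per hr

Final: 36.9332 /hr


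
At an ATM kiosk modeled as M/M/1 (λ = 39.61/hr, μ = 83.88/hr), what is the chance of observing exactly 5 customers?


ρ = 39.61/83.88 = 0.4722
P_n = (1−ρ)·ρ^n = (1 − 0.4722)·0.4722^5 = 0.5278·0.023482 = 0.012393

Final: 0.012393


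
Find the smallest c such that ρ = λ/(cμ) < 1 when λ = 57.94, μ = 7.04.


Stability requires cμ > λ ⇔ c > λ/μ.
λ/μ = 57.94/7.04 = 8.2301
Minimum integer c = ⌊8.2301⌋ + 1 = 9
Check: 9·7.04 = 63.36 > 57.94, while 8·7.04 = 56.32 ≤ 57.94

Final: 9 servers


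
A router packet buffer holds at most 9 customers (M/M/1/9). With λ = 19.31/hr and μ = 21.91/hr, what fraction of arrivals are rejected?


ρ = λ/μ = 19.31/21.91 = 0.8813
P_K = (1−ρ)ρ^K/(1−ρ^(K+1)) = (0.1187·0.320818)/(1 − 0.282748)
= 0.038071/0.717252 = 0.053078

Final: 0.053078


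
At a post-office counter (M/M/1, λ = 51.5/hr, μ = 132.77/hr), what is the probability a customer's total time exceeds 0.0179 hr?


W ~ Exponential(μ−λ) for M/M/1.
μ − λ = 132.77 − 51.5 = 81.2700
P(W > t) = e^{−(μ−λ)t} = e^{−1.4547} = 0.233463

Final: 0.233463


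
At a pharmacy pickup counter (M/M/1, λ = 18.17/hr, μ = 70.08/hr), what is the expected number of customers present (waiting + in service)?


ρ = λ/μ = 18.17/70.08 = 0.2593
L = ρ/(1−ρ) = 0.2593/(1 − 0.2593) = 0.2593/0.7407 = 0.3500

Final: 0.3500


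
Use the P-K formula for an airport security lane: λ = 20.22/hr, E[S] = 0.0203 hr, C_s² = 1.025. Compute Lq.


ρ = λ·E[S] = 20.22·0.0203 = 0.4105
Lq = ρ²(1+C_s²)/(2(1−ρ)) = 0.1685·(1+1.025)/(2·0.5895)
= 0.1685·2.0250/1.1791 = 0.28936

Final: 0.28936


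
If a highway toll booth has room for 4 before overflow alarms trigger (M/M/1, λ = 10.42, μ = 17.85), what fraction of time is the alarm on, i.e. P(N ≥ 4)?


ρ = 10.42/17.85 = 0.5838
P(N ≥ n) = ρ^n = 0.5838^4 = 0.116123

Final: 0.116123


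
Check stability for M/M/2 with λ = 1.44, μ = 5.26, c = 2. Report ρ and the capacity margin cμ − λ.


Total capacity cμ = 2·5.26 = 10.52/hr
ρ = λ/(cμ) = 1.44/10.52 = 0.1369
Stable ⇔ ρ < 1: YES
Spare capacity = cμ − λ = 10.52 − 1.44 = 9.08/hr

Final: ρ = 0.1369; stable; margin = 9.08/hr


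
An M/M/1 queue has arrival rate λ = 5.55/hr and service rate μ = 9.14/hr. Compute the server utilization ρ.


ρ = λ/μ = 5.55/9.14 = 0.6072

Final: 0.6072


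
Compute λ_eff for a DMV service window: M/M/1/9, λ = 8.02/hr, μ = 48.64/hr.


ρ = 0.1649; P_K = (1−ρ)ρ^9/(1−ρ^10) = 0.00000007523
λ_eff = λ(1 − P_K) = 8.02·(1 − 0.00000007523) = 8.02·1.000000 = 8.0200 /hr

Final: 8.0200 /hr


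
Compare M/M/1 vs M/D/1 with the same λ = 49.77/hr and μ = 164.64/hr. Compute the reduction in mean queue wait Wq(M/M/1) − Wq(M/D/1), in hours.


ρ = 49.77/164.64 = 0.3023
Wq(M/M/1) = ρ/(μ−λ) = 0.3023/114.87 = 0.002632 hr
Wq(M/D/1) = ρ/(2(μ−λ)) = 0.001316 hr
Savings = 0.002632 − 0.001316 = 0.001316 hr

Final: 0.001316 hr


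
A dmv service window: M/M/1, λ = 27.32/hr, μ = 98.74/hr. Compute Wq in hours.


ρ = 27.32/98.74 = 0.2767
Wq = ρ/(μ−λ) = 0.2767/(98.74 − 27.32) = 0.2767/71.42 = 0.003874 hr

Final: 0.003874 hr


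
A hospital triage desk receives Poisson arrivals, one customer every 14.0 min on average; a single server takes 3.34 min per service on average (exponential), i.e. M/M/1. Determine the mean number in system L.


λ = 60/14.0 = 4.2857 /hr
μ = 60/3.34 = 17.9641 /hr
ρ = λ/μ = 4.2857/17.9641 = 0.2386
L = ρ/(1−ρ) = 0.2386/0.7614 = 0.3133

Final: 0.3133


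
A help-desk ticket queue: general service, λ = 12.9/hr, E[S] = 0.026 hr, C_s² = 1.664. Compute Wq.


ρ = λ·E[S] = 12.9·0.026 = 0.3354
E[S²] = E[S]²(1+C_s²) = 0.026²·(1+1.664) = 0.001801
Wq = λ·E[S²]/(2(1−ρ)) = 12.9·0.001801/(2·0.6646) = 0.01748 hr

Final: 0.01748 hr


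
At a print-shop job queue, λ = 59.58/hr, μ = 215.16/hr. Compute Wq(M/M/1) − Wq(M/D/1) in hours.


ρ = 59.58/215.16 = 0.2769
Wq(M/M/1) = ρ/(μ−λ) = 0.2769/155.58 = 0.001780 hr
Wq(M/D/1) = ρ/(2(μ−λ)) = 0.0008899 hr
Savings = 0.001780 − 0.0008899 = 0.0008899 hr

Final: 0.0008899 hr


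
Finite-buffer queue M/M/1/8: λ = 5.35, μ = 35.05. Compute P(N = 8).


ρ = λ/μ = 5.35/35.05 = 0.1526
P_K = (1−ρ)ρ^K/(1−ρ^(K+1)) = (0.8474·0.0000002947)/(1 − 0.00000004498)
= 0.0000002497/1.000000 = 0.0000002497

Final: 0.0000002497


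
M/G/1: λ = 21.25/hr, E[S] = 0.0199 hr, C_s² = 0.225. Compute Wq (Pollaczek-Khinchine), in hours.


ρ = λ·E[S] = 21.25·0.0199 = 0.4229
E[S²] = E[S]²(1+C_s²) = 0.0199²·(1+0.225) = 0.0004851
Wq = λ·E[S²]/(2(1−ρ)) = 21.25·0.0004851/(2·0.5771) = 0.008931 hr

Final: 0.008931 hr


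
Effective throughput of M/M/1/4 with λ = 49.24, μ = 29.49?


ρ = 1.6697; P_K = (1−ρ)ρ^4/(1−ρ^5) = 0.434582
λ_eff = λ(1 − P_K) = 49.24·(1 − 0.434582) = 49.24·0.565418 = 27.8412 /hr

Final: 27.8412 /hr


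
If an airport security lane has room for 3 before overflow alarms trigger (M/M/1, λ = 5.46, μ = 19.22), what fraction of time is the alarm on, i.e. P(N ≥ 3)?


ρ = 5.46/19.22 = 0.2841
P(N ≥ n) = ρ^n = 0.2841^3 = 0.022925

Final: 0.022925


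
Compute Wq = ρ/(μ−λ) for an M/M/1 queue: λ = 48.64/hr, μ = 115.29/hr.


ρ = 48.64/115.29 = 0.4219
Wq = ρ/(μ−λ) = 0.4219/(115.29 − 48.64) = 0.4219/66.65 = 0.006330 hr

Final: 0.006330 hr


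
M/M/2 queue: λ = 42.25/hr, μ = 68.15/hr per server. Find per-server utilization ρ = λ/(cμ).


ρ = λ/(cμ) = 42.25/(2·68.15) = 42.25/136.30 = 0.3100

Final: 0.3100


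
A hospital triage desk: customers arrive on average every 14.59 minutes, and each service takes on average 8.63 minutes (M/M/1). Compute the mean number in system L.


λ = 60/14.59 = 4.1124 /hr
μ = 60/8.63 = 6.9525 /hr
ρ = λ/μ = 4.1124/6.9525 = 0.5915
L = ρ/(1−ρ) = 0.5915/0.4085 = 1.4480

Final: 1.4480


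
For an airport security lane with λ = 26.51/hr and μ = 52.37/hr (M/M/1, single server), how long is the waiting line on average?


ρ = 26.51/52.37 = 0.5062
Lq = ρ²/(1−ρ) = 0.2562/0.4938 = 0.5189

Final: 0.5189


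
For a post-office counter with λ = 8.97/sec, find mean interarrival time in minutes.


Mean interarrival time = 1/λ = 1/8.97 second = 0.11148 second
In minutes: 0.11148 × 0.0166667 = 0.001858 min

Final: 0.001858 min


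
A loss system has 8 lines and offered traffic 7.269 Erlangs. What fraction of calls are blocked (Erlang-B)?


B(c,a) = (a^c/c!) / Σ_{k=0}^{c} a^k/k!
a^8/8! = 193.320018
Σ terms (k=0..8): 1.00000 + 7.26900 + 26.41918 + 64.01367 + 116.32885 + 169.11888 + 204.88753 + 212.76106 + 193.32002 = 995.118190
B = 193.320018/995.118190 = 0.194268

Final: 0.194268


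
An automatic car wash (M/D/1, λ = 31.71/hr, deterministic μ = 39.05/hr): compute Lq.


ρ = 31.71/39.05 = 0.8120
M/D/1: Lq = ρ²/(2(1−ρ)) = 0.6594/(2·0.1880) = 1.75406

Final: 1.75406


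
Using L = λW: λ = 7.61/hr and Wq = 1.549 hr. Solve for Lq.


Lq = λWq = 7.61·1.549 = 11.7879

Final: 11.7879


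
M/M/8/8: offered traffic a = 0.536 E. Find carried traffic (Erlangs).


B(8,0.536) = 0.00000009886 (Erlang-B)
Carried load = a(1 − B) = 0.536·(1 − 0.00000009886) = 0.536·1.000000 = 0.5360 E

Final: 0.5360 Erlangs


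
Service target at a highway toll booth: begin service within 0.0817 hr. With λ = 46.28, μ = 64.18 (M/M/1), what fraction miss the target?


ρ = 46.28/64.18 = 0.7211
P(Wq > t) = ρ·e^{−(μ−λ)t} = 0.7211·e^{−1.4624}
= 0.7211·0.231673 = 0.167058

Final: 0.167058


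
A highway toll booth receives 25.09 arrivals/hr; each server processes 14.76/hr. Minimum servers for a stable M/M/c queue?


Stability requires cμ > λ ⇔ c > λ/μ.
λ/μ = 25.09/14.76 = 1.6999
Minimum integer c = ⌊1.6999⌋ + 1 = 2
Check: 2·14.76 = 29.52 > 25.09, while 1·14.76 = 14.76 ≤ 25.09

Final: 2 servers


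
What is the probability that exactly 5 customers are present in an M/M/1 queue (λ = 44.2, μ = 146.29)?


ρ = 44.2/146.29 = 0.3021
P_n = (1−ρ)·ρ^n = (1 − 0.3021)·0.3021^5 = 0.6979·0.002518 = 0.001757

Final: 0.001757


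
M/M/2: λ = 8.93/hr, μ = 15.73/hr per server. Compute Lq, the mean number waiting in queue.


a = λ/μ = 0.5677; ρ = a/2 = 0.2839
P₀ = 0.557811
Lq = P₀·a^c·ρ / (c!·(1−ρ)²) = 0.557811·0.32229·0.2839/(2·0.51287)
= 0.04975

Final: 0.04975


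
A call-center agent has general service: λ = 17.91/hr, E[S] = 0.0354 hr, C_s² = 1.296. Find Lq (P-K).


ρ = λ·E[S] = 17.91·0.0354 = 0.6340
Lq = ρ²(1+C_s²)/(2(1−ρ)) = 0.4020·(1+1.296)/(2·0.3660)
= 0.4020·2.2960/0.7320 = 1.26088

Final: 1.26088


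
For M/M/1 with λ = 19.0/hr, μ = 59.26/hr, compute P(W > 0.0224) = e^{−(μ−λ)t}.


W ~ Exponential(μ−λ) for M/M/1.
μ − λ = 59.26 − 19.0 = 40.2600
P(W > t) = e^{−(μ−λ)t} = e^{−0.9018} = 0.405829

Final: 0.405829


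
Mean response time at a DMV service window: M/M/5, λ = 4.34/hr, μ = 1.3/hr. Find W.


a = 3.3385; ρ = 0.6677; P₀ = 0.031558
Lq = P₀·a^c·ρ/(c!(1−ρ)²) = 0.65941
Wq = Lq/λ = 0.65941/4.34 = 0.15194 hr
W = Wq + 1/μ = 0.15194 + 0.76923 = 0.92117 hr

Final: 0.92117 hr


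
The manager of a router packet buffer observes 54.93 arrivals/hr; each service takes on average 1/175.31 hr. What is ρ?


ρ = λ/μ = 54.93/175.31 = 0.3133

Final: 0.3133


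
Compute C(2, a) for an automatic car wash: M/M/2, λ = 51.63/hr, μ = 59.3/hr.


a = λ/μ = 0.8707; ρ = a/2 = 0.4353
P₀ = 0.393409 (from M/M/c formula)
C(c,a) = [a^c/(c!(1−ρ))]·P₀ = [0.75804/(2·0.5647)]·0.393409
= 0.67123·0.393409 = 0.264067

Final: 0.264067


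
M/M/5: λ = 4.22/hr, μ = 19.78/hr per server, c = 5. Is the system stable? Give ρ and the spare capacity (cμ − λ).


Total capacity cμ = 5·19.78 = 98.90/hr
ρ = λ/(cμ) = 4.22/98.90 = 0.04267
Stable ⇔ ρ < 1: YES
Spare capacity = cμ − λ = 98.90 − 4.22 = 94.68/hr

Final: ρ = 0.04267; stable; margin = 94.68/hr


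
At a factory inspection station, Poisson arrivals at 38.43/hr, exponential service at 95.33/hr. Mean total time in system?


W = 1/(μ−λ) = 1/(95.33 − 38.43) = 1/56.90 = 0.01757 hr

Final: 0.01757 hr


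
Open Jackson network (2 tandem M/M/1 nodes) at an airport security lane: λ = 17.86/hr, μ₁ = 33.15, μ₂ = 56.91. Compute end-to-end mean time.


Each node sees arrival rate λ = 17.86/hr (tandem ⇒ throughput preserved).
W₁ = 1/(μ₁−λ) = 1/(33.15−17.86) = 0.06540 hr
W₂ = 1/(μ₂−λ) = 1/(56.91−17.86) = 0.02561 hr
W_total = W₁ + W₂ = 0.06540 + 0.02561 = 0.09101 hr

Final: 0.09101 hr


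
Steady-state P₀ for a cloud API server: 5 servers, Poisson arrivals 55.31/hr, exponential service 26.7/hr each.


a = λ/μ = 55.31/26.7 = 2.0715; ρ = a/c = 0.4143
Σ_{k=0}^{4} a^k/k! (terms k=0..4) = 1.00000 + 2.07154 + 2.14563 + 1.48158 + 0.76729 = 7.46604
Tail: a^5/(5!(1−ρ)) = 38.14714/(120·0.5857) = 0.54276
P₀ = 1/(7.46604 + 0.54276) = 1/8.00880 = 0.124863

Final: 0.124863


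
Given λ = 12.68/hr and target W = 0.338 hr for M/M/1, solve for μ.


W = 1/(μ−λ) ⇒ μ − λ = 1/W = 1/0.338 = 2.9586
μ = λ + 1/W = 12.68 + 2.9586 = 15.6386 per hr

Final: 15.6386 /hr


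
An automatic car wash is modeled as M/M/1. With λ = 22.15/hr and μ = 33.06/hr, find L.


ρ = λ/μ = 22.15/33.06 = 0.6700
L = ρ/(1−ρ) = 0.6700/(1 − 0.6700) = 0.6700/0.3300 = 2.0302

Final: 2.0302


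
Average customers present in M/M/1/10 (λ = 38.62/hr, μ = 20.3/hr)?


ρ = 38.62/20.3 = 1.9025
L = ρ[1 − (K+1)ρ^K + Kρ^(K+1)] / [(1−ρ)(1−ρ^(K+1))]
Numerator: 1.9025·(1 − 11·621.101124 + 10·1181.621942) = 9483.981985
Denominator: (-0.9025)·(-1180.621942) = 1065.467683
L = 9483.981985/1065.467683 = 8.9012

Final: 8.9012


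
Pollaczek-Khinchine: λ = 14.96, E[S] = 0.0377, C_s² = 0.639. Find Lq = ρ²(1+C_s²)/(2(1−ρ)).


ρ = λ·E[S] = 14.96·0.0377 = 0.5640
Lq = ρ²(1+C_s²)/(2(1−ρ)) = 0.3181·(1+0.639)/(2·0.4360)
= 0.3181·1.6390/0.8720 = 0.59786

Final: 0.59786


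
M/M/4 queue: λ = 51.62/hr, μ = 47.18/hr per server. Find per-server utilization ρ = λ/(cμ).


ρ = λ/(cμ) = 51.62/(4·47.18) = 51.62/188.72 = 0.2735

Final: 0.2735


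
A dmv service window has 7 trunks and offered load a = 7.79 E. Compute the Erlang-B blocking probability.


B(c,a) = (a^c/c!) / Σ_{k=0}^{c} a^k/k!
a^7/7! = 345.407424
Σ terms (k=0..7): 1.00000 + 7.79000 + 30.34205 + 78.78819 + 153.44000 + 239.05952 + 310.37894 + 345.40742 = 1166.206125
B = 345.407424/1166.206125 = 0.296180

Final: 0.296180


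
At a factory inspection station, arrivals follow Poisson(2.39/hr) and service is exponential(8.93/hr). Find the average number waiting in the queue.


ρ = 2.39/8.93 = 0.2676
Lq = ρ²/(1−ρ) = 0.07163/0.7324 = 0.09781

Final: 0.09781


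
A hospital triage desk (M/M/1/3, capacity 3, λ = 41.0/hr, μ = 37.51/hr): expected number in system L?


ρ = 41.0/37.51 = 1.0930
L = ρ[1 − (K+1)ρ^K + Kρ^(K+1)] / [(1−ρ)(1−ρ^(K+1))]
Numerator: 1.0930·(1 − 4·1.305901 + 3·1.427405) = 0.064062
Denominator: (-0.09304)·(-0.427405) = 0.039767
L = 0.064062/0.039767 = 1.6110

Final: 1.6110


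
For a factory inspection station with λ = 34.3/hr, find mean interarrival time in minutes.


Mean interarrival time = 1/λ = 1/34.3 hour = 0.02915 hour
In minutes: 0.02915 × 60 = 1.7493 min

Final: 1.7493 min


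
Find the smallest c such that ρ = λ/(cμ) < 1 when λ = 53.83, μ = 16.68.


Stability requires cμ > λ ⇔ c > λ/μ.
λ/μ = 53.83/16.68 = 3.2272
Minimum integer c = ⌊3.2272⌋ + 1 = 4
Check: 4·16.68 = 66.72 > 53.83, while 3·16.68 = 50.04 ≤ 53.83

Final: 4 servers


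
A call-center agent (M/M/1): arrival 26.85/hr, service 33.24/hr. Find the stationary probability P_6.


ρ = 26.85/33.24 = 0.8078
P_n = (1−ρ)·ρ^n = (1 − 0.8078)·0.8078^6 = 0.1922·0.277779 = 0.053400

Final: 0.053400


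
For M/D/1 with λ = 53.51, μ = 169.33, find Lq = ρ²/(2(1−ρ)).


ρ = 53.51/169.33 = 0.3160
M/D/1: Lq = ρ²/(2(1−ρ)) = 0.09986/(2·0.6840) = 0.07300

Final: 0.07300


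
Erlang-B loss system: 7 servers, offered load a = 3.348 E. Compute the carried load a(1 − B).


B(7,3.348) = 0.033605 (Erlang-B)
Carried load = a(1 − B) = 3.348·(1 − 0.033605) = 3.348·0.966395 = 3.2355 E

Final: 3.2355 Erlangs


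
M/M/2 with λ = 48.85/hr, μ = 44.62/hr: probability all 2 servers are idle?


a = λ/μ = 48.85/44.62 = 1.0948; ρ = a/c = 0.5474
Σ_{k=0}^{1} a^k/k! (terms k=0..1) = 1.00000 + 1.09480 = 2.09480
Tail: a^2/(2!(1−ρ)) = 1.19859/(2·0.4526) = 1.32412
P₀ = 1/(2.09480 + 1.32412) = 1/3.41892 = 0.292490

Final: 0.292490


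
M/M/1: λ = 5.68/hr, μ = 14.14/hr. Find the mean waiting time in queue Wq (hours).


ρ = 5.68/14.14 = 0.4017
Wq = ρ/(μ−λ) = 0.4017/(14.14 − 5.68) = 0.4017/8.46 = 0.04748 hr

Final: 0.04748 hr


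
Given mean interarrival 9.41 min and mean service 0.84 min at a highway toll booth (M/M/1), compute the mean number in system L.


λ = 60/9.41 = 6.3762 /hr
μ = 60/0.84 = 71.4286 /hr
ρ = λ/μ = 6.3762/71.4286 = 0.08927
L = ρ/(1−ρ) = 0.08927/0.9107 = 0.09802

Final: 0.09802


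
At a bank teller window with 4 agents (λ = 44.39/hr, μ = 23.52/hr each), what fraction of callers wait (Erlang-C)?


a = λ/μ = 1.8873; ρ = a/4 = 0.4718
P₀ = 0.147281 (from M/M/c formula)
C(c,a) = [a^c/(c!(1−ρ))]·P₀ = [12.68795/(24·0.5282)]·0.147281
= 1.00094·0.147281 = 0.147420

Final: 0.147420


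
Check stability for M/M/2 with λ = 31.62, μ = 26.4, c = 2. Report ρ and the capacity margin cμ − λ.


Total capacity cμ = 2·26.4 = 52.80/hr
ρ = λ/(cμ) = 31.62/52.80 = 0.5989
Stable ⇔ ρ < 1: YES
Spare capacity = cμ − λ = 52.80 − 31.62 = 21.18/hr

Final: ρ = 0.5989; stable; margin = 21.18/hr


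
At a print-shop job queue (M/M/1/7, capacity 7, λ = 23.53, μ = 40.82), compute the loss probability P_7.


ρ = λ/μ = 23.53/40.82 = 0.5764
P_K = (1−ρ)ρ^K/(1−ρ^(K+1)) = (0.4236·0.021147)/(1 − 0.012190)
= 0.008957/0.987810 = 0.009068

Final: 0.009068


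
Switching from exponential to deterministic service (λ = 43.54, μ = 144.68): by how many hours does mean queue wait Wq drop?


ρ = 43.54/144.68 = 0.3009
Wq(M/M/1) = ρ/(μ−λ) = 0.3009/101.14 = 0.002975 hr
Wq(M/D/1) = ρ/(2(μ−λ)) = 0.001488 hr
Savings = 0.002975 − 0.001488 = 0.001488 hr

Final: 0.001488 hr


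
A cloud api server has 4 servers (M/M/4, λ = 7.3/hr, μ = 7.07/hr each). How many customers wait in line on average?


a = λ/μ = 1.0325; ρ = a/4 = 0.2581
P₀ = 0.355505
Lq = P₀·a^c·ρ / (c!·(1−ρ)²) = 0.355505·1.13662·0.2581/(24·0.55037)
= 0.007897

Final: 0.007897


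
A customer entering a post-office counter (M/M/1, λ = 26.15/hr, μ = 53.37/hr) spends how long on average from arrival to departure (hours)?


W = 1/(μ−λ) = 1/(53.37 − 26.15) = 1/27.22 = 0.03674 hr

Final: 0.03674 hr


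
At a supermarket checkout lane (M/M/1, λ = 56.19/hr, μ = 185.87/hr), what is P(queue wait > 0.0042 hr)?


ρ = 56.19/185.87 = 0.3023
P(Wq > t) = ρ·e^{−(μ−λ)t} = 0.3023·e^{−0.5447}
= 0.3023·0.580041 = 0.175351

Final: 0.175351


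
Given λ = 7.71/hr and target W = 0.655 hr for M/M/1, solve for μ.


W = 1/(μ−λ) ⇒ μ − λ = 1/W = 1/0.655 = 1.5267
μ = λ + 1/W = 7.71 + 1.5267 = 9.2367 per hr

Final: 9.2367 /hr


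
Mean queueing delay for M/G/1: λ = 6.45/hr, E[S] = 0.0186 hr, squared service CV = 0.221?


ρ = λ·E[S] = 6.45·0.0186 = 0.1200
E[S²] = E[S]²(1+C_s²) = 0.0186²·(1+0.221) = 0.0004224
Wq = λ·E[S²]/(2(1−ρ)) = 6.45·0.0004224/(2·0.8800) = 0.001548 hr

Final: 0.001548 hr


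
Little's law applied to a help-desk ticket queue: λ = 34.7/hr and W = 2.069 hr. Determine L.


L = λW = 34.7·2.069 = 71.7943

Final: 71.7943


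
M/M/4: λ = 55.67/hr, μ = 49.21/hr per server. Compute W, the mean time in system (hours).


a = 1.1313; ρ = 0.2828; P₀ = 0.321790
Lq = P₀·a^c·ρ/(c!(1−ρ)²) = 0.01207
Wq = Lq/λ = 0.01207/55.67 = 0.0002169 hr
W = Wq + 1/μ = 0.0002169 + 0.02032 = 0.02054 hr

Final: 0.02054 hr


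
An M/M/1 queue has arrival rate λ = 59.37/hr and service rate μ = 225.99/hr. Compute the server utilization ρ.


ρ = λ/μ = 59.37/225.99 = 0.2627

Final: 0.2627


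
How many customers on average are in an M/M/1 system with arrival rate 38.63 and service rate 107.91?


ρ = λ/μ = 38.63/107.91 = 0.3580
L = ρ/(1−ρ) = 0.3580/(1 − 0.3580) = 0.3580/0.6420 = 0.5576

Final: 0.5576


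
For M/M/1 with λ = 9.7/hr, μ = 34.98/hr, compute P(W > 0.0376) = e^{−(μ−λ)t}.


W ~ Exponential(μ−λ) for M/M/1.
μ − λ = 34.98 − 9.7 = 25.2800
P(W > t) = e^{−(μ−λ)t} = e^{−0.9505} = 0.386537

Final: 0.386537


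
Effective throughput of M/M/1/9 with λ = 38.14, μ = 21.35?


ρ = 1.7864; P_K = (1−ρ)ρ^9/(1−ρ^10) = 0.441554
λ_eff = λ(1 − P_K) = 38.14·(1 − 0.441554) = 38.14·0.558446 = 21.2991 /hr

Final: 21.2991 /hr


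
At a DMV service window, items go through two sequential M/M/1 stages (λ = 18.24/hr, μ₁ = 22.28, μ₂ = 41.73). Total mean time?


Each node sees arrival rate λ = 18.24/hr (tandem ⇒ throughput preserved).
W₁ = 1/(μ₁−λ) = 1/(22.28−18.24) = 0.24752 hr
W₂ = 1/(μ₂−λ) = 1/(41.73−18.24) = 0.04257 hr
W_total = W₁ + W₂ = 0.24752 + 0.04257 = 0.29010 hr

Final: 0.29010 hr


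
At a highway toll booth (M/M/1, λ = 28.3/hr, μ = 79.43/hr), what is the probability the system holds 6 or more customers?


ρ = 28.3/79.43 = 0.3563
P(N ≥ n) = ρ^n = 0.3563^6 = 0.002046

Final: 0.002046


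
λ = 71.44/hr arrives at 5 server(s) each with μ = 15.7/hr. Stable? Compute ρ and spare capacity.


Total capacity cμ = 5·15.7 = 78.50/hr
ρ = λ/(cμ) = 71.44/78.50 = 0.9101
Stable ⇔ ρ < 1: YES
Spare capacity = cμ − λ = 78.50 − 71.44 = 7.06/hr

Final: ρ = 0.9101; stable; margin = 7.06/hr


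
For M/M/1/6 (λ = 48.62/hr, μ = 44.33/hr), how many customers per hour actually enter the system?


ρ = 1.0968; P_K = (1−ρ)ρ^6/(1−ρ^7) = 0.185297
λ_eff = λ(1 − P_K) = 48.62·(1 − 0.185297) = 48.62·0.814703 = 39.6109 /hr

Final: 39.6109 /hr


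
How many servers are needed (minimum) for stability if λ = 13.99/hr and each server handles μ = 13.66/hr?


Stability requires cμ > λ ⇔ c > λ/μ.
λ/μ = 13.99/13.66 = 1.0242
Minimum integer c = ⌊1.0242⌋ + 1 = 2
Check: 2·13.66 = 27.32 > 13.99, while 1·13.66 = 13.66 ≤ 13.99

Final: 2 servers


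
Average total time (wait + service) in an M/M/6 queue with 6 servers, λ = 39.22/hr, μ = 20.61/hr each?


a = 1.9030; ρ = 0.3172; P₀ = 0.148964
Lq = P₀·a^c·ρ/(c!(1−ρ)²) = 0.006683
Wq = Lq/λ = 0.006683/39.22 = 0.0001704 hr
W = Wq + 1/μ = 0.0001704 + 0.04852 = 0.04869 hr

Final: 0.04869 hr


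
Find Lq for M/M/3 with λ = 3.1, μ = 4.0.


a = λ/μ = 0.7750; ρ = a/3 = 0.2583
P₀ = 0.458733
Lq = P₀·a^c·ρ / (c!·(1−ρ)²) = 0.458733·0.46548·0.2583/(6·0.55007)
= 0.01671

Final: 0.01671


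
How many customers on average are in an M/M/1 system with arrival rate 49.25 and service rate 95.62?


ρ = λ/μ = 49.25/95.62 = 0.5151
L = ρ/(1−ρ) = 0.5151/(1 − 0.5151) = 0.5151/0.4849 = 1.0621

Final: 1.0621


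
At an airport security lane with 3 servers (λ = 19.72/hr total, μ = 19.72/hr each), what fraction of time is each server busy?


ρ = λ/(cμ) = 19.72/(3·19.72) = 19.72/59.16 = 0.3333

Final: 0.3333


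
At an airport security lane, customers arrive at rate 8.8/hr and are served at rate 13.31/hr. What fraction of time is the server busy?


ρ = λ/μ = 8.8/13.31 = 0.6612

Final: 0.6612


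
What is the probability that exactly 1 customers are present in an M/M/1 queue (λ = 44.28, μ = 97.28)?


ρ = 44.28/97.28 = 0.4552
P_n = (1−ρ)·ρ^n = (1 − 0.4552)·0.4552^1 = 0.5448·0.455181 = 0.247991

Final: 0.247991


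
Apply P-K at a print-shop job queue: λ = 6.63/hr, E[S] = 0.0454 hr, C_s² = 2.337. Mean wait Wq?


ρ = λ·E[S] = 6.63·0.0454 = 0.3010
E[S²] = E[S]²(1+C_s²) = 0.0454²·(1+2.337) = 0.006878
Wq = λ·E[S²]/(2(1−ρ)) = 6.63·0.006878/(2·0.6990) = 0.03262 hr

Final: 0.03262 hr


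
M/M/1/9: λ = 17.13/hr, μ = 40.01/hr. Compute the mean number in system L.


ρ = 17.13/40.01 = 0.4281
L = ρ[1 − (K+1)ρ^K + Kρ^(K+1)] / [(1−ρ)(1−ρ^(K+1))]
Numerator: 0.4281·(1 − 10·0.0004834 + 9·0.0002070) = 0.426871
Denominator: (0.5719)·(0.999793) = 0.571739
L = 0.426871/0.571739 = 0.7466

Final: 0.7466


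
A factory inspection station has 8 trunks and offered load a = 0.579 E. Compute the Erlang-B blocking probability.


B(c,a) = (a^c/c!) / Σ_{k=0}^{c} a^k/k!
a^8/8! = 0.0000003133
Σ terms (k=0..8): 1.00000 + 0.57900 + 0.16762 + 0.03235 + 0.004683 + 0.0005423 + 0.00005233 + 0.000004328 + 0.0000003133 = 1.784253
B = 0.0000003133/1.784253 = 0.0000001756

Final: 0.0000001756


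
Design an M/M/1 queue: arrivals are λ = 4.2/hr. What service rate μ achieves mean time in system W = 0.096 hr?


W = 1/(μ−λ) ⇒ μ − λ = 1/W = 1/0.096 = 10.4167
μ = λ + 1/W = 4.2 + 10.4167 = 14.6167 per hr

Final: 14.6167 /hr


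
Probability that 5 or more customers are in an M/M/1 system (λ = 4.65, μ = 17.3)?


ρ = 4.65/17.3 = 0.2688
P(N ≥ n) = ρ^n = 0.2688^5 = 0.001403

Final: 0.001403


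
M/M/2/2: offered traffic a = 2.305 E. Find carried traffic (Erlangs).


B(2,2.305) = 0.445610 (Erlang-B)
Carried load = a(1 − B) = 2.305·(1 − 0.445610) = 2.305·0.554390 = 1.2779 E

Final: 1.2779 Erlangs


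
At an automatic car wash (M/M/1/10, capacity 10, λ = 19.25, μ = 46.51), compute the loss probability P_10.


ρ = λ/μ = 19.25/46.51 = 0.4139
P_K = (1−ρ)ρ^K/(1−ρ^(K+1)) = (0.5861·0.0001475)/(1 − 0.00006106)
= 0.00008646/0.999939 = 0.00008647

Final: 0.00008647


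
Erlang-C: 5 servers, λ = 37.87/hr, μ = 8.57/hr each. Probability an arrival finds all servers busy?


a = λ/μ = 4.4189; ρ = a/5 = 0.8838
P₀ = 0.006015 (from M/M/c formula)
C(c,a) = [a^c/(c!(1−ρ))]·P₀ = [1684.89335/(120·0.1162)]·0.006015
= 120.81272·0.006015 = 0.726635

Final: 0.726635


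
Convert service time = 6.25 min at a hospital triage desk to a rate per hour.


μ = 1/(service time) in consistent units.
1 hour = 60 min, so μ = 60/6.25 = 9.6000 per hour

Final: 9.6000 /hr


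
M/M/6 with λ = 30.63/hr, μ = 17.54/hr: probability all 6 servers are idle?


a = λ/μ = 30.63/17.54 = 1.7463; ρ = a/c = 0.2910
Σ_{k=0}^{5} a^k/k! (terms k=0..5) = 1.00000 + 1.74629 + 1.52477 + 0.88757 + 0.38749 + 0.13533 = 5.68145
Tail: a^6/(6!(1−ρ)) = 28.35988/(720·0.7090) = 0.05556
P₀ = 1/(5.68145 + 0.05556) = 1/5.73701 = 0.174307

Final: 0.174307


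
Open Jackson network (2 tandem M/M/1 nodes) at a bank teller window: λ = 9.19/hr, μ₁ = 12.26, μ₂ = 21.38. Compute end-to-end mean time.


Each node sees arrival rate λ = 9.19/hr (tandem ⇒ throughput preserved).
W₁ = 1/(μ₁−λ) = 1/(12.26−9.19) = 0.32573 hr
W₂ = 1/(μ₂−λ) = 1/(21.38−9.19) = 0.08203 hr
W_total = W₁ + W₂ = 0.32573 + 0.08203 = 0.40777 hr

Final: 0.40777 hr


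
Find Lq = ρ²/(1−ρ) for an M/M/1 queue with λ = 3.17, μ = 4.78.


ρ = 3.17/4.78 = 0.6632
Lq = ρ²/(1−ρ) = 0.4398/0.3368 = 1.3058

Final: 1.3058


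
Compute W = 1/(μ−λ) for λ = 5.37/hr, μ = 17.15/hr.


W = 1/(μ−λ) = 1/(17.15 − 5.37) = 1/11.78 = 0.08489 hr

Final: 0.08489 hr


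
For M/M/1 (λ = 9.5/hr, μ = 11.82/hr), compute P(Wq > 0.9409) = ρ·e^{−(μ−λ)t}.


ρ = 9.5/11.82 = 0.8037
P(Wq > t) = ρ·e^{−(μ−λ)t} = 0.8037·e^{−2.1829}
= 0.8037·0.112716 = 0.090592

Final: 0.090592


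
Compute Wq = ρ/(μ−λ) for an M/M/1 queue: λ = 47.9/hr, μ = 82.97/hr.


ρ = 47.9/82.97 = 0.5773
Wq = ρ/(μ−λ) = 0.5773/(82.97 − 47.9) = 0.5773/35.07 = 0.01646 hr

Final: 0.01646 hr


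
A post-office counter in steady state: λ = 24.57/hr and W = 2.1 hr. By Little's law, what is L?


L = λW = 24.57·2.1 = 51.5970

Final: 51.5970


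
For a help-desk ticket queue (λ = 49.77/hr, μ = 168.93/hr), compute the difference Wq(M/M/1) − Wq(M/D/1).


ρ = 49.77/168.93 = 0.2946
Wq(M/M/1) = ρ/(μ−λ) = 0.2946/119.16 = 0.002472 hr
Wq(M/D/1) = ρ/(2(μ−λ)) = 0.001236 hr
Savings = 0.002472 − 0.001236 = 0.001236 hr

Final: 0.001236 hr


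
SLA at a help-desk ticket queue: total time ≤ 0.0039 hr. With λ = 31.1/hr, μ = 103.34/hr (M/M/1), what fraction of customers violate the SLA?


W ~ Exponential(μ−λ) for M/M/1.
μ − λ = 103.34 − 31.1 = 72.2400
P(W > t) = e^{−(μ−λ)t} = e^{−0.2817} = 0.754473

Final: 0.754473


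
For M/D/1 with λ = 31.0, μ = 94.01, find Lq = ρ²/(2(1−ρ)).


ρ = 31.0/94.01 = 0.3298
M/D/1: Lq = ρ²/(2(1−ρ)) = 0.1087/(2·0.6702) = 0.08112

Final: 0.08112


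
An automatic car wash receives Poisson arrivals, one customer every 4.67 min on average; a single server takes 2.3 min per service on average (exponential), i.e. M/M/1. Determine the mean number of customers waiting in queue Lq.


λ = 60/4.67 = 12.8480 /hr
μ = 60/2.3 = 26.0870 /hr
ρ = λ/μ = 12.8480/26.0870 = 0.4925
Lq = ρ²/(1−ρ) = 0.2426/0.5075 = 0.4780

Final: 0.4780


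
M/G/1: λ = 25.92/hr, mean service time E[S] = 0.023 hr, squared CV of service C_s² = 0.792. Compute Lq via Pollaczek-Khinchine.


ρ = λ·E[S] = 25.92·0.023 = 0.5962
Lq = ρ²(1+C_s²)/(2(1−ρ)) = 0.3554·(1+0.792)/(2·0.4038)
= 0.3554·1.7920/0.8077 = 0.78854

Final: 0.78854


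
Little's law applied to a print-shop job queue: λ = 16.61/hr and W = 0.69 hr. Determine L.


L = λW = 16.61·0.69 = 11.4609

Final: 11.4609


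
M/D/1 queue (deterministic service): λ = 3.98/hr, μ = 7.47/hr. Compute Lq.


ρ = 3.98/7.47 = 0.5328
M/D/1: Lq = ρ²/(2(1−ρ)) = 0.2839/(2·0.4672) = 0.30380

Final: 0.30380


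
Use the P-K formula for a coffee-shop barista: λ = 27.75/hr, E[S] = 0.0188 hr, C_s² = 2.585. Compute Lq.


ρ = λ·E[S] = 27.75·0.0188 = 0.5217
Lq = ρ²(1+C_s²)/(2(1−ρ)) = 0.2722·(1+2.585)/(2·0.4783)
= 0.2722·3.5850/0.9566 = 1.02000

Final: 1.02000


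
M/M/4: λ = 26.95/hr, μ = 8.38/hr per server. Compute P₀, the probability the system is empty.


a = λ/μ = 26.95/8.38 = 3.2160; ρ = a/c = 0.8040
Σ_{k=0}^{3} a^k/k! (terms k=0..3) = 1.00000 + 3.21599 + 5.17130 + 5.54361 = 14.93090
Tail: a^4/(4!(1−ρ)) = 106.96926/(24·0.1960) = 22.73979
P₀ = 1/(14.93090 + 22.73979) = 1/37.67069 = 0.026546

Final: 0.026546


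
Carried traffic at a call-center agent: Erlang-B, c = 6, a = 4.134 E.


B(6,4.134) = 0.126928 (Erlang-B)
Carried load = a(1 − B) = 4.134·(1 − 0.126928) = 4.134·0.873072 = 3.6093 E

Final: 3.6093 Erlangs


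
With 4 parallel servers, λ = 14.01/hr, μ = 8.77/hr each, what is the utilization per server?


ρ = λ/(cμ) = 14.01/(4·8.77) = 14.01/35.08 = 0.3994

Final: 0.3994


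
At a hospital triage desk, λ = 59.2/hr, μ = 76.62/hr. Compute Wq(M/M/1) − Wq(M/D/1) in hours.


ρ = 59.2/76.62 = 0.7726
Wq(M/M/1) = ρ/(μ−λ) = 0.7726/17.42 = 0.04435 hr
Wq(M/D/1) = ρ/(2(μ−λ)) = 0.02218 hr
Savings = 0.04435 − 0.02218 = 0.02218 hr

Final: 0.02218 hr


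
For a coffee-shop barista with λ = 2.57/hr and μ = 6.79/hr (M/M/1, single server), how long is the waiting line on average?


ρ = 2.57/6.79 = 0.3785
Lq = ρ²/(1−ρ) = 0.1433/0.6215 = 0.2305

Final: 0.2305


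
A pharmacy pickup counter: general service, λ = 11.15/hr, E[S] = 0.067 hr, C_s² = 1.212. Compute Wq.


ρ = λ·E[S] = 11.15·0.067 = 0.7471
E[S²] = E[S]²(1+C_s²) = 0.067²·(1+1.212) = 0.009930
Wq = λ·E[S²]/(2(1−ρ)) = 11.15·0.009930/(2·0.2529) = 0.21885 hr

Final: 0.21885 hr


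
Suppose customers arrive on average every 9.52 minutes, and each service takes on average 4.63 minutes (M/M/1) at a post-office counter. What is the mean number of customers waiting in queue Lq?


λ = 60/9.52 = 6.3025 /hr
μ = 60/4.63 = 12.9590 /hr
ρ = λ/μ = 6.3025/12.9590 = 0.4863
Lq = ρ²/(1−ρ) = 0.2365/0.5137 = 0.4605

Final: 0.4605


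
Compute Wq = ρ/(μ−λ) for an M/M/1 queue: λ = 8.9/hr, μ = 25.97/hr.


ρ = 8.9/25.97 = 0.3427
Wq = ρ/(μ−λ) = 0.3427/(25.97 − 8.9) = 0.3427/17.07 = 0.02008 hr

Final: 0.02008 hr


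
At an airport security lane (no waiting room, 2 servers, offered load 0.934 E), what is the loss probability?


B(c,a) = (a^c/c!) / Σ_{k=0}^{c} a^k/k!
a^2/2! = 0.436178
Σ terms (k=0..2): 1.00000 + 0.93400 + 0.43618 = 2.370178
B = 0.436178/2.370178 = 0.184028

Final: 0.184028


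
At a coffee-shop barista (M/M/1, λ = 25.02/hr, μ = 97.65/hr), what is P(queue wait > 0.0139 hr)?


ρ = 25.02/97.65 = 0.2562
P(Wq > t) = ρ·e^{−(μ−λ)t} = 0.2562·e^{−1.0096}
= 0.2562·0.364380 = 0.093362

Final: 0.093362


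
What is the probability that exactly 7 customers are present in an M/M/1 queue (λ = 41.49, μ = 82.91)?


ρ = 41.49/82.91 = 0.5004
P_n = (1−ρ)·ρ^n = (1 − 0.5004)·0.5004^7 = 0.4996·0.007859 = 0.003926

Final: 0.003926


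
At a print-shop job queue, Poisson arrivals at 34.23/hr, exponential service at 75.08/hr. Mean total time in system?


W = 1/(μ−λ) = 1/(75.08 − 34.23) = 1/40.85 = 0.02448 hr

Final: 0.02448 hr


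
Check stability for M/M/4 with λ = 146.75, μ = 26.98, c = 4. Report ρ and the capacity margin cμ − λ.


Total capacity cμ = 4·26.98 = 107.92/hr
ρ = λ/(cμ) = 146.75/107.92 = 1.3598
Stable ⇔ ρ < 1: NO
Spare capacity = cμ − λ = 107.92 − 146.75 = -38.83/hr

Final: ρ = 1.3598; unstable; margin = -38.83/hr


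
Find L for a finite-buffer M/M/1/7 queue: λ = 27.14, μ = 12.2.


ρ = 27.14/12.2 = 2.2246
L = ρ[1 − (K+1)ρ^K + Kρ^(K+1)] / [(1−ρ)(1−ρ^(K+1))]
Numerator: 2.2246·(1 − 8·269.618749 + 7·599.791216) = 4543.922339
Denominator: (-1.2246)·(-598.791216) = 733.273833
L = 4543.922339/733.273833 = 6.1968

Final: 6.1968


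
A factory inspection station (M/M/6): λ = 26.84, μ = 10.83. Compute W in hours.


a = 2.4783; ρ = 0.4131; P₀ = 0.083435
Lq = P₀·a^c·ρ/(c!(1−ρ)²) = 0.03219
Wq = Lq/λ = 0.03219/26.84 = 0.001199 hr
W = Wq + 1/μ = 0.001199 + 0.09234 = 0.09354 hr

Final: 0.09354 hr


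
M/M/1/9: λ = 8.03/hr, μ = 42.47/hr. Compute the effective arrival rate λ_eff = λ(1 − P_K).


ρ = 0.1891; P_K = (1−ρ)ρ^9/(1−ρ^10) = 0.0000002504
λ_eff = λ(1 − P_K) = 8.03·(1 − 0.0000002504) = 8.03·1.000000 = 8.0300 /hr

Final: 8.0300 /hr


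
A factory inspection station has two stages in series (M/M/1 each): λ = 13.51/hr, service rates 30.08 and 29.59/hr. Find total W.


Each node sees arrival rate λ = 13.51/hr (tandem ⇒ throughput preserved).
W₁ = 1/(μ₁−λ) = 1/(30.08−13.51) = 0.06035 hr
W₂ = 1/(μ₂−λ) = 1/(29.59−13.51) = 0.06219 hr
W_total = W₁ + W₂ = 0.06035 + 0.06219 = 0.12254 hr

Final: 0.12254 hr


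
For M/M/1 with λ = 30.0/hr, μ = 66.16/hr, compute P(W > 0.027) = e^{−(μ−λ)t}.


W ~ Exponential(μ−λ) for M/M/1.
μ − λ = 66.16 − 30.0 = 36.1600
P(W > t) = e^{−(μ−λ)t} = e^{−0.9763} = 0.376695

Final: 0.376695


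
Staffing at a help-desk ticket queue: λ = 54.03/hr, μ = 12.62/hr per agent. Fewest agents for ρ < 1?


Stability requires cμ > λ ⇔ c > λ/μ.
λ/μ = 54.03/12.62 = 4.2813
Minimum integer c = ⌊4.2813⌋ + 1 = 5
Check: 5·12.62 = 63.10 > 54.03, while 4·12.62 = 50.48 ≤ 54.03

Final: 5 servers


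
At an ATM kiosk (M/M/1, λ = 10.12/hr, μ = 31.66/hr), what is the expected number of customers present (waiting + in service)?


ρ = λ/μ = 10.12/31.66 = 0.3196
L = ρ/(1−ρ) = 0.3196/(1 − 0.3196) = 0.3196/0.6804 = 0.4698

Final: 0.4698


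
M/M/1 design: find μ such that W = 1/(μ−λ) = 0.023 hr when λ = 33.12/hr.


W = 1/(μ−λ) ⇒ μ − λ = 1/W = 1/0.023 = 43.4783
μ = λ + 1/W = 33.12 + 43.4783 = 76.5983 per hr

Final: 76.5983 /hr


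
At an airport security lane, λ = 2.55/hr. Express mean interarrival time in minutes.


Mean interarrival time = 1/λ = 1/2.55 hour = 0.39216 hour
In minutes: 0.39216 × 60 = 23.5294 min

Final: 23.5294 min


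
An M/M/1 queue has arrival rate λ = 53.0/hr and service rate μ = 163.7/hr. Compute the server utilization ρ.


ρ = λ/μ = 53.0/163.7 = 0.3238

Final: 0.3238


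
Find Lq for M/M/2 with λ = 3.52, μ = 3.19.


a = λ/μ = 1.1034; ρ = a/2 = 0.5517
P₀ = 0.288889
Lq = P₀·a^c·ρ / (c!·(1−ρ)²) = 0.288889·1.21760·0.5517/(2·0.20095)
= 0.48288

Final: 0.48288


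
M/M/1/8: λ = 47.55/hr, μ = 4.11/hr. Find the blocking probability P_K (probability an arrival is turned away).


ρ = λ/μ = 47.55/4.11 = 11.5693
P_K = (1−ρ)ρ^K/(1−ρ^(K+1)) = (-10.5693·320973808.358331)/(1 − 3713456103.999673)
= -3392482295.641342/-3713456102.999673 = 0.913565

Final: 0.913565


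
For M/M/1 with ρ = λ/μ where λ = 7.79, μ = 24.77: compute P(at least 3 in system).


ρ = 7.79/24.77 = 0.3145
P(N ≥ n) = ρ^n = 0.3145^3 = 0.031105

Final: 0.031105


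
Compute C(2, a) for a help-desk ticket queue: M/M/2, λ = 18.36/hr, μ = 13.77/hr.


a = λ/μ = 1.3333; ρ = a/2 = 0.6667
P₀ = 0.200000 (from M/M/c formula)
C(c,a) = [a^c/(c!(1−ρ))]·P₀ = [1.77778/(2·0.3333)]·0.200000
= 2.66667·0.200000 = 0.533333

Final: 0.533333


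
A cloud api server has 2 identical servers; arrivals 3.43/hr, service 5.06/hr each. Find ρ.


ρ = λ/(cμ) = 3.43/(2·5.06) = 3.43/10.12 = 0.3389

Final: 0.3389


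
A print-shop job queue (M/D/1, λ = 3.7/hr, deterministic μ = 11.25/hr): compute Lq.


ρ = 3.7/11.25 = 0.3289
M/D/1: Lq = ρ²/(2(1−ρ)) = 0.1082/(2·0.6711) = 0.08059

Final: 0.08059


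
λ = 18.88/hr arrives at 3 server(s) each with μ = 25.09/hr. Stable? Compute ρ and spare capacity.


Total capacity cμ = 3·25.09 = 75.27/hr
ρ = λ/(cμ) = 18.88/75.27 = 0.2508
Stable ⇔ ρ < 1: YES
Spare capacity = cμ − λ = 75.27 − 18.88 = 56.39/hr

Final: ρ = 0.2508; stable; margin = 56.39/hr


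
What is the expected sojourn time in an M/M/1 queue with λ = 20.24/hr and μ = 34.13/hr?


W = 1/(μ−λ) = 1/(34.13 − 20.24) = 1/13.89 = 0.07199 hr

Final: 0.07199 hr


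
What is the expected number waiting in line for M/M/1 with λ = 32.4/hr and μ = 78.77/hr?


ρ = 32.4/78.77 = 0.4113
Lq = ρ²/(1−ρ) = 0.1692/0.5887 = 0.2874

Final: 0.2874


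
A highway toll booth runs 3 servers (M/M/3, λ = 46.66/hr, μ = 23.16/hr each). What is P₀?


a = λ/μ = 46.66/23.16 = 2.0147; ρ = a/c = 0.6716
Σ_{k=0}^{2} a^k/k! (terms k=0..2) = 1.00000 + 2.01468 + 2.02947 = 5.04415
Tail: a^3/(3!(1−ρ)) = 8.17746/(6·0.3284) = 4.14965
P₀ = 1/(5.04415 + 4.14965) = 1/9.19380 = 0.108769

Final: 0.108769


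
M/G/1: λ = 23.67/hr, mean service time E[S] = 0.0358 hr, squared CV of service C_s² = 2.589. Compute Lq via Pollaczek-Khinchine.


ρ = λ·E[S] = 23.67·0.0358 = 0.8474
Lq = ρ²(1+C_s²)/(2(1−ρ)) = 0.7181·(1+2.589)/(2·0.1526)
= 0.7181·3.5890/0.3052 = 8.44329

Final: 8.44329


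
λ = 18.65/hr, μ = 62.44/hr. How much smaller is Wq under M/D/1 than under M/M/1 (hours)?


ρ = 18.65/62.44 = 0.2987
Wq(M/M/1) = ρ/(μ−λ) = 0.2987/43.79 = 0.006821 hr
Wq(M/D/1) = ρ/(2(μ−λ)) = 0.003410 hr
Savings = 0.006821 − 0.003410 = 0.003410 hr

Final: 0.003410 hr


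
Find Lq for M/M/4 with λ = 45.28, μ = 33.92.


a = λ/μ = 1.3349; ρ = a/4 = 0.3337
P₀ = 0.261716
Lq = P₀·a^c·ρ / (c!·(1−ρ)²) = 0.261716·3.17543·0.3337/(24·0.44392)
= 0.02603

Final: 0.02603


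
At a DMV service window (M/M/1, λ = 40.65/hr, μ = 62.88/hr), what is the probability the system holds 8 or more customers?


ρ = 40.65/62.88 = 0.6465
P(N ≥ n) = ρ^n = 0.6465^8 = 0.030506

Final: 0.030506


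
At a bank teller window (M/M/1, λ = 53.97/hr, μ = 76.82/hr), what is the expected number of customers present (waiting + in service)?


ρ = λ/μ = 53.97/76.82 = 0.7026
L = ρ/(1−ρ) = 0.7026/(1 − 0.7026) = 0.7026/0.2974 = 2.3619

Final: 2.3619


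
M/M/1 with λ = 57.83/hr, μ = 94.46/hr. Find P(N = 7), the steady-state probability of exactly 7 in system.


ρ = 57.83/94.46 = 0.6122
P_n = (1−ρ)·ρ^n = (1 − 0.6122)·0.6122^7 = 0.3878·0.032236 = 0.012500

Final: 0.012500
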